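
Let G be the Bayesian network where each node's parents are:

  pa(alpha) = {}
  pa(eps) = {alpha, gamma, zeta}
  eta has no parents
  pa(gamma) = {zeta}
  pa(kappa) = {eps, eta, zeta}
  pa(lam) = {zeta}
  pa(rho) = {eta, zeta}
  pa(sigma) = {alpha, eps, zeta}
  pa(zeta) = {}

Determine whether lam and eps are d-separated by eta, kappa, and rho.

No

6 paths connect lam and eps; each must be blocked for d-separation to hold:
  1. lam ← zeta → kappa ← eps — zeta:fork[open]; kappa:collider[open] ⇒ active
  2. lam ← zeta → rho ← eta → kappa ← eps — zeta:fork[open]; rho:collider[open]; eta:fork[blocks]; kappa:collider[open] ⇒ blocked
  3. lam ← zeta → eps — zeta:fork[open] ⇒ active
  4. lam ← zeta → gamma → eps — zeta:fork[open]; gamma:chain[open] ⇒ active
  5. lam ← zeta → sigma ← eps — zeta:fork[open]; sigma:collider[blocks] ⇒ blocked
  6. lam ← zeta → sigma ← alpha → eps — zeta:fork[open]; sigma:collider[blocks]; alpha:fork[open] ⇒ blocked
At least one path is unblocked, so d-separation fails.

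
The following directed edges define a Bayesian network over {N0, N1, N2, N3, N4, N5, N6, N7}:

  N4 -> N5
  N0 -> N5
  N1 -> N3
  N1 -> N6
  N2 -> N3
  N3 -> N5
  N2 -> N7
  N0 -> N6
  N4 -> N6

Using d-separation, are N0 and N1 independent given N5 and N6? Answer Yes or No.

Enumerating the 4 paths from N0 to N1 and testing each for blocking by {N5, N6}:
Path 1: N0 → N5 ← N4 → N6 ← N1
  N5 is a collider and N5 is conditioned on, which opens it; N4 is a fork and N4 is not conditioned on; N6 is a collider and N6 is conditioned on, which opens it — no node blocks this path, so it is active.
Path 2: N0 → N5 ← N3 ← N1
  N5 is a collider and N5 is conditioned on, which opens it; N3 is a chain and N3 is not conditioned on — no node blocks this path, so it is active.
Path 3: N0 → N6 ← N4 → N5 ← N3 ← N1
  N6 is a collider and N6 is conditioned on, which opens it; N4 is a fork and N4 is not conditioned on; N5 is a collider and N5 is conditioned on, which opens it; N3 is a chain and N3 is not conditioned on — no node blocks this path, so it is active.
Path 4: N0 → N6 ← N1
  N6 is a collider and N6 is conditioned on, which opens it — no node blocks this path, so it is active.
At least one path is unblocked, so d-separation fails.

No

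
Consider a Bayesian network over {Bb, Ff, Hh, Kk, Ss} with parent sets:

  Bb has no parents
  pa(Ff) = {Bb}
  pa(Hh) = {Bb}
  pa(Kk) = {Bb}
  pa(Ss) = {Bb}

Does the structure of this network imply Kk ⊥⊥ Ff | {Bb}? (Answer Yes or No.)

Only one path connects Kk and Ff:
  1. Kk ← Bb → Ff — Bb:fork[blocks] ⇒ blocked
Every path is blocked, so Kk and Ff are d-separated given {Bb}.

Yes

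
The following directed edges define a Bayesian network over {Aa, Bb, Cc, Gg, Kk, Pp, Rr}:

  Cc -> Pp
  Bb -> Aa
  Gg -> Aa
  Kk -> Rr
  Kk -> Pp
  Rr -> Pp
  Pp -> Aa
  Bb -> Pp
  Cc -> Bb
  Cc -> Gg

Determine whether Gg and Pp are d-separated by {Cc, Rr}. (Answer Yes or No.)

Yes

6 paths connect Gg and Pp; each must be blocked for d-separation to hold:
Path 1: Gg → Aa ← Pp
  Aa is a collider here and neither Aa nor any of its descendants is conditioned on, so the collider stays closed — the path is blocked at Aa.
Path 2: Gg → Aa ← Bb → Pp
  Aa is a collider here and neither Aa nor any of its descendants is conditioned on, so the collider stays closed — the path is blocked at Aa.
Path 3: Gg → Aa ← Bb ← Cc → Pp
  Aa is a collider here and neither Aa nor any of its descendants is conditioned on, so the collider stays closed — the path is blocked at Aa.
Path 4: Gg ← Cc → Pp
  Cc is a fork here and Cc is conditioned on, so the path is blocked at Cc.
Path 5: Gg ← Cc → Bb → Aa ← Pp
  Cc is a fork here and Cc is conditioned on, so the path is blocked at Cc.
Path 6: Gg ← Cc → Bb → Pp
  Cc is a fork here and Cc is conditioned on, so the path is blocked at Cc.
Since every path is blocked, d-separation holds.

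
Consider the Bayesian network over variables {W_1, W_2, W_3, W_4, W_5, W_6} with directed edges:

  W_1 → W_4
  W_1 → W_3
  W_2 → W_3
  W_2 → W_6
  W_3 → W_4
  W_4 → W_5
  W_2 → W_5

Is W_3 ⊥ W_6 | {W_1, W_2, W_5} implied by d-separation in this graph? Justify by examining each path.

There are 3 undirected paths between W_3 and W_6; checking each against the conditioning set {W_1, W_2, W_5}:
Path 1: W_3 ← W_1 → W_4 → W_5 ← W_2 → W_6
  W_1 is a fork here and W_1 is conditioned on, so the path is blocked at W_1.
Path 2: W_3 → W_4 → W_5 ← W_2 → W_6
  W_2 is a fork here and W_2 is conditioned on, so the path is blocked at W_2.
Path 3: W_3 ← W_2 → W_6
  W_2 is a fork here and W_2 is conditioned on, so the path is blocked at W_2.
Since every path is blocked, d-separation holds.

Yes — W_3 and W_6 are d-separated given {W_1, W_2, W_5}.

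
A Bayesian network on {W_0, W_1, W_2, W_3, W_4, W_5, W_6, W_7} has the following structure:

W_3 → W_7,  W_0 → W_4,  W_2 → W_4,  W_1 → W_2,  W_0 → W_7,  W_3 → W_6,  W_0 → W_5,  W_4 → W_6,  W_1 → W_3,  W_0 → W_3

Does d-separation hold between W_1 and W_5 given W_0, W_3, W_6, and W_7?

There are 6 undirected paths between W_1 and W_5; checking each against the conditioning set {W_0, W_3, W_6, W_7}:
Path 1: W_1 → W_3 → W_6 ← W_4 ← W_0 → W_5
  W_3 is a chain here and W_3 is conditioned on, so the path is blocked at W_3.
Path 2: W_1 → W_3 → W_7 ← W_0 → W_5
  W_3 is a chain here and W_3 is conditioned on, so the path is blocked at W_3.
Path 3: W_1 → W_3 ← W_0 → W_5
  W_0 is a fork here and W_0 is conditioned on, so the path is blocked at W_0.
Path 4: W_1 → W_2 → W_4 → W_6 ← W_3 → W_7 ← W_0 → W_5
  W_3 is a fork here and W_3 is conditioned on, so the path is blocked at W_3.
Path 5: W_1 → W_2 → W_4 → W_6 ← W_3 ← W_0 → W_5
  W_3 is a chain here and W_3 is conditioned on, so the path is blocked at W_3.
Path 6: W_1 → W_2 → W_4 ← W_0 → W_5
  W_0 is a fork here and W_0 is conditioned on, so the path is blocked at W_0.
Every path is blocked, so W_1 and W_5 are d-separated given {W_0, W_3, W_6, W_7}.

Yes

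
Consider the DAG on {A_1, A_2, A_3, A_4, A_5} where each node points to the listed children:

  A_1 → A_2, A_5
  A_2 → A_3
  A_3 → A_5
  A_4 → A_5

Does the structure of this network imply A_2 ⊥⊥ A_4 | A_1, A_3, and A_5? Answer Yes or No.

Yes

Enumerating the 2 paths from A_2 to A_4 and testing each for blocking by {A_1, A_3, A_5}:
Path 1: A_2 ← A_1 → A_5 ← A_4
  A_1 is a fork here and A_1 is conditioned on, so the path is blocked at A_1.
Path 2: A_2 → A_3 → A_5 ← A_4
  A_3 is a chain here and A_3 is conditioned on, so the path is blocked at A_3.
Every path is blocked, so A_2 and A_4 are d-separated given {A_1, A_3, A_5}.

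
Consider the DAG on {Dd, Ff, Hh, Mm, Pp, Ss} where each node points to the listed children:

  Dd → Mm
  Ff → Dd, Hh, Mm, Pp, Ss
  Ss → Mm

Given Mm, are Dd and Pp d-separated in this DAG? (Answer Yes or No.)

3 paths connect Dd and Pp; each must be blocked for d-separation to hold:
  1. Dd ← Ff → Pp — Ff:fork[open] ⇒ active
  2. Dd → Mm ← Ss ← Ff → Pp — Mm:collider[open]; Ss:chain[open]; Ff:fork[open] ⇒ active
  3. Dd → Mm ← Ff → Pp — Mm:collider[open]; Ff:fork[open] ⇒ active
Since the path Dd ← Ff → Pp is active, Dd and Pp are not d-separated given {Mm}.

No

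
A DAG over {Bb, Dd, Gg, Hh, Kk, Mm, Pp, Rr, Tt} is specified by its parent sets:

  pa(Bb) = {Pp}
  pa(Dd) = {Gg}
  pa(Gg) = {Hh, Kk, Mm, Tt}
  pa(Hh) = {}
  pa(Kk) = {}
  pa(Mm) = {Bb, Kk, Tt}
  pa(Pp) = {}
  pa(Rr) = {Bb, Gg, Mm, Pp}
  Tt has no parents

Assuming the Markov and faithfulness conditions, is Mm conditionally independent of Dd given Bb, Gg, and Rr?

We examine all 6 paths between Mm and Dd:
  1. Mm ← Bb → Rr ← Gg → Dd — Bb:fork[blocks]; Rr:collider[open]; Gg:fork[blocks] ⇒ blocked
  2. Mm ← Bb ← Pp → Rr ← Gg → Dd — Bb:chain[blocks]; Pp:fork[open]; Rr:collider[open]; Gg:fork[blocks] ⇒ blocked
  3. Mm ← Tt → Gg → Dd — Tt:fork[open]; Gg:chain[blocks] ⇒ blocked
  4. Mm → Rr ← Gg → Dd — Rr:collider[open]; Gg:fork[blocks] ⇒ blocked
  5. Mm ← Kk → Gg → Dd — Kk:fork[open]; Gg:chain[blocks] ⇒ blocked
  6. Mm → Gg → Dd — Gg:chain[blocks] ⇒ blocked
Every path is blocked, so Mm and Dd are d-separated given {Bb, Gg, Rr}.

Yes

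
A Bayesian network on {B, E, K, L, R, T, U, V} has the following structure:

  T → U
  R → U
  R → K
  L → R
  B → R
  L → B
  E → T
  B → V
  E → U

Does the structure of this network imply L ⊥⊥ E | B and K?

Yes — L and E are d-separated given {B, K}.

We examine all 4 paths between L and E:
Path 1: L → B → R → U ← E
  B is a chain here and B is conditioned on, so the path is blocked at B.
Path 2: L → B → R → U ← T ← E
  B is a chain here and B is conditioned on, so the path is blocked at B.
Path 3: L → R → U ← E
  U is a collider here and neither U nor any of its descendants is conditioned on, so the collider stays closed — the path is blocked at U.
Path 4: L → R → U ← T ← E
  U is a collider here and neither U nor any of its descendants is conditioned on, so the collider stays closed — the path is blocked at U.
All paths are blocked; L ⊥ E | {B, K} holds.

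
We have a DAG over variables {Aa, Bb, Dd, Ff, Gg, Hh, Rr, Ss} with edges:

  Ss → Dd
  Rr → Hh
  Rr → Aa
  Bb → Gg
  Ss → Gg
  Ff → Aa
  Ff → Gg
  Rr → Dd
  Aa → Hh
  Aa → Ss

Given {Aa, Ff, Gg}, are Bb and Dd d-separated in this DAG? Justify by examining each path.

No

There are 6 undirected paths between Bb and Dd; checking each against the conditioning set {Aa, Ff, Gg}:
  1. Bb → Gg ← Ss → Dd — Gg:collider[open]; Ss:fork[open] ⇒ active
  2. Bb → Gg ← Ss ← Aa ← Rr → Dd — Gg:collider[open]; Ss:chain[open]; Aa:chain[blocks]; Rr:fork[open] ⇒ blocked
  3. Bb → Gg ← Ss ← Aa → Hh ← Rr → Dd — Gg:collider[open]; Ss:chain[open]; Aa:fork[blocks]; Hh:collider[blocks]; Rr:fork[open] ⇒ blocked
  4. Bb → Gg ← Ff → Aa ← Rr → Dd — Gg:collider[open]; Ff:fork[blocks]; Aa:collider[open]; Rr:fork[open] ⇒ blocked
  5. Bb → Gg ← Ff → Aa → Hh ← Rr → Dd — Gg:collider[open]; Ff:fork[blocks]; Aa:chain[blocks]; Hh:collider[blocks]; Rr:fork[open] ⇒ blocked
  6. Bb → Gg ← Ff → Aa → Ss → Dd — Gg:collider[open]; Ff:fork[blocks]; Aa:chain[blocks]; Ss:chain[open] ⇒ blocked
Since the path Bb → Gg ← Ss → Dd is active, Bb and Dd are not d-separated given {Aa, Ff, Gg}.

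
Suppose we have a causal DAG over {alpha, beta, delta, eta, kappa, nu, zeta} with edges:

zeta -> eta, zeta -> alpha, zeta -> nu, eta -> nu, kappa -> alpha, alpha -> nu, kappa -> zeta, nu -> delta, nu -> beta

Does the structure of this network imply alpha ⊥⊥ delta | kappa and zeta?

No

5 paths connect alpha and delta; each must be blocked for d-separation to hold:
  1. alpha ← kappa → zeta → eta → nu → delta — kappa:fork[blocks]; zeta:chain[blocks]; eta:chain[open]; nu:chain[open] ⇒ blocked
  2. alpha ← kappa → zeta → nu → delta — kappa:fork[blocks]; zeta:chain[blocks]; nu:chain[open] ⇒ blocked
  3. alpha ← zeta → eta → nu → delta — zeta:fork[blocks]; eta:chain[open]; nu:chain[open] ⇒ blocked
  4. alpha ← zeta → nu → delta — zeta:fork[blocks]; nu:chain[open] ⇒ blocked
  5. alpha → nu → delta — nu:chain[open] ⇒ active
At least one path is unblocked, so d-separation fails.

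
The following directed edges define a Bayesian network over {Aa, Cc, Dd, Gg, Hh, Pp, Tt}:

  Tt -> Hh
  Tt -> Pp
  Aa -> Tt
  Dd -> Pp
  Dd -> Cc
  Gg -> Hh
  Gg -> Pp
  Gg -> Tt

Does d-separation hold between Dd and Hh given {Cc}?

Yes

There are 4 undirected paths between Dd and Hh; checking each against the conditioning set {Cc}:
Path 1: Dd → Pp ← Tt → Hh
  Pp is a collider here and neither Pp nor any of its descendants is conditioned on, so the collider stays closed — the path is blocked at Pp.
Path 2: Dd → Pp ← Tt ← Gg → Hh
  Pp is a collider here and neither Pp nor any of its descendants is conditioned on, so the collider stays closed — the path is blocked at Pp.
Path 3: Dd → Pp ← Gg → Hh
  Pp is a collider here and neither Pp nor any of its descendants is conditioned on, so the collider stays closed — the path is blocked at Pp.
Path 4: Dd → Pp ← Gg → Tt → Hh
  Pp is a collider here and neither Pp nor any of its descendants is conditioned on, so the collider stays closed — the path is blocked at Pp.
Since every path is blocked, d-separation holds.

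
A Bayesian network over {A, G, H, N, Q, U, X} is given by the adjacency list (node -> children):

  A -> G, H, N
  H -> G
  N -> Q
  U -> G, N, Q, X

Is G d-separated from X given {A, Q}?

Enumerating the 5 paths from G to X and testing each for blocking by {A, Q}:
Path 1: G ← H ← A → N ← U → X
  A is a fork here and A is conditioned on, so the path is blocked at A.
Path 2: G ← H ← A → N → Q ← U → X
  A is a fork here and A is conditioned on, so the path is blocked at A.
Path 3: G ← A → N ← U → X
  A is a fork here and A is conditioned on, so the path is blocked at A.
Path 4: G ← A → N → Q ← U → X
  A is a fork here and A is conditioned on, so the path is blocked at A.
Path 5: G ← U → X
  U is a fork and U is not conditioned on — no node blocks this path, so it is active.
Because an active path exists, G and X are not d-separated.

No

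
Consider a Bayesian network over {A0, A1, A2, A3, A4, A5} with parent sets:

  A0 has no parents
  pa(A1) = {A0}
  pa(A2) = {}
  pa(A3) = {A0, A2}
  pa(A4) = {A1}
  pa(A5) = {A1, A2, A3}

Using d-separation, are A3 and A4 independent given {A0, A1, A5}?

3 paths connect A3 and A4; each must be blocked for d-separation to hold:
Path 1: A3 ← A2 → A5 ← A1 → A4
  A1 is a fork here and A1 is conditioned on, so the path is blocked at A1.
Path 2: A3 → A5 ← A1 → A4
  A1 is a fork here and A1 is conditioned on, so the path is blocked at A1.
Path 3: A3 ← A0 → A1 → A4
  A0 is a fork here and A0 is conditioned on, so the path is blocked at A0.
Since every path is blocked, d-separation holds.

Yes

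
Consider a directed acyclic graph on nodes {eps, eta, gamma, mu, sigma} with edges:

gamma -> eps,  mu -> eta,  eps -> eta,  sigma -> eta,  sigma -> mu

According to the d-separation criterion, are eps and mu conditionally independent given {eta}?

No

Enumerating the 2 paths from eps to mu and testing each for blocking by {eta}:
Path 1: eps → eta ← mu
  eta is a collider and eta is conditioned on, which opens it — no node blocks this path, so it is active.
Path 2: eps → eta ← sigma → mu
  eta is a collider and eta is conditioned on, which opens it; sigma is a fork and sigma is not conditioned on — no node blocks this path, so it is active.
Since the path eps → eta ← mu is active, eps and mu are not d-separated given {eta}.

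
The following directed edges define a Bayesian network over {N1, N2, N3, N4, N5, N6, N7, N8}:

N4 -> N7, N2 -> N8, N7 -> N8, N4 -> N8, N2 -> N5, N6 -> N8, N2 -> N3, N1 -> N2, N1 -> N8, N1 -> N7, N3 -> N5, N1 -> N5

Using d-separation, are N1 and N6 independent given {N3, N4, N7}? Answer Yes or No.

6 paths connect N1 and N6; each must be blocked for d-separation to hold:
  1. N1 → N2 → N8 ← N6 — N2:chain[open]; N8:collider[blocks] ⇒ blocked
  2. N1 → N5 ← N2 → N8 ← N6 — N5:collider[blocks]; N2:fork[open]; N8:collider[blocks] ⇒ blocked
  3. N1 → N5 ← N3 ← N2 → N8 ← N6 — N5:collider[blocks]; N3:chain[blocks]; N2:fork[open]; N8:collider[blocks] ⇒ blocked
  4. N1 → N7 ← N4 → N8 ← N6 — N7:collider[open]; N4:fork[blocks]; N8:collider[blocks] ⇒ blocked
  5. N1 → N7 → N8 ← N6 — N7:chain[blocks]; N8:collider[blocks] ⇒ blocked
  6. N1 → N8 ← N6 — N8:collider[blocks] ⇒ blocked
Every path is blocked, so N1 and N6 are d-separated given {N3, N4, N7}.

Yes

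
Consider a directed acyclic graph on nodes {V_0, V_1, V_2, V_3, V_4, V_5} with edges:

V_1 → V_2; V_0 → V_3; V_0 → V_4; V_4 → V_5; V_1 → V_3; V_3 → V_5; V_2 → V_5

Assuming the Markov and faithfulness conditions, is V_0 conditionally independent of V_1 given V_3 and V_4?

Enumerating the 4 paths from V_0 to V_1 and testing each for blocking by {V_3, V_4}:
Path 1: V_0 → V_3 → V_5 ← V_2 ← V_1
  V_3 is a chain here and V_3 is conditioned on, so the path is blocked at V_3.
Path 2: V_0 → V_3 ← V_1
  V_3 is a collider and V_3 is conditioned on, which opens it — no node blocks this path, so it is active.
Path 3: V_0 → V_4 → V_5 ← V_2 ← V_1
  V_4 is a chain here and V_4 is conditioned on, so the path is blocked at V_4.
Path 4: V_0 → V_4 → V_5 ← V_3 ← V_1
  V_4 is a chain here and V_4 is conditioned on, so the path is blocked at V_4.
Because an active path exists, V_0 and V_1 are not d-separated.

No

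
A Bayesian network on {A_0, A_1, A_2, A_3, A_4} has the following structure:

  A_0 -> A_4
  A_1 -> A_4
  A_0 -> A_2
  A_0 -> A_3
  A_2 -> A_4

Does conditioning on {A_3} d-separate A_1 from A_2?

Enumerating the 2 paths from A_1 to A_2 and testing each for blocking by {A_3}:
  1. A_1 → A_4 ← A_0 → A_2 — A_4:collider[blocks]; A_0:fork[open] ⇒ blocked
  2. A_1 → A_4 ← A_2 — A_4:collider[blocks] ⇒ blocked
All paths are blocked; A_1 ⊥ A_2 | {A_3} holds.

Yes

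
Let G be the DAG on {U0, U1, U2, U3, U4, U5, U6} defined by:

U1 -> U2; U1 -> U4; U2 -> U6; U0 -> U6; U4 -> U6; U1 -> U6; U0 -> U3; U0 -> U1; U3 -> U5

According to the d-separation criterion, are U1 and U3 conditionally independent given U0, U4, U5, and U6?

Enumerating the 4 paths from U1 to U3 and testing each for blocking by {U0, U4, U5, U6}:
Path 1: U1 ← U0 → U3
  U0 is a fork here and U0 is conditioned on, so the path is blocked at U0.
Path 2: U1 → U4 → U6 ← U0 → U3
  U4 is a chain here and U4 is conditioned on, so the path is blocked at U4.
Path 3: U1 → U2 → U6 ← U0 → U3
  U0 is a fork here and U0 is conditioned on, so the path is blocked at U0.
Path 4: U1 → U6 ← U0 → U3
  U0 is a fork here and U0 is conditioned on, so the path is blocked at U0.
Every path is blocked, so U1 and U3 are d-separated given {U0, U4, U5, U6}.

Yes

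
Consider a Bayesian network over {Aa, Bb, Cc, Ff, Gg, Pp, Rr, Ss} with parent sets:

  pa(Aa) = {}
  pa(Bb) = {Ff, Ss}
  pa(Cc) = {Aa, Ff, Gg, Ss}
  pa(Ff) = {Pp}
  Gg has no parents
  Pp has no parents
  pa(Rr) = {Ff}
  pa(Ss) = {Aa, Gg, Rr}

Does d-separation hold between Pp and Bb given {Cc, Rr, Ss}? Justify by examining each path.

5 paths connect Pp and Bb; each must be blocked for d-separation to hold:
  1. Pp → Ff → Cc ← Gg → Ss → Bb — Ff:chain[open]; Cc:collider[open]; Gg:fork[open]; Ss:chain[blocks] ⇒ blocked
  2. Pp → Ff → Cc ← Aa → Ss → Bb — Ff:chain[open]; Cc:collider[open]; Aa:fork[open]; Ss:chain[blocks] ⇒ blocked
  3. Pp → Ff → Cc ← Ss → Bb — Ff:chain[open]; Cc:collider[open]; Ss:fork[blocks] ⇒ blocked
  4. Pp → Ff → Rr → Ss → Bb — Ff:chain[open]; Rr:chain[blocks]; Ss:chain[blocks] ⇒ blocked
  5. Pp → Ff → Bb — Ff:chain[open] ⇒ active
Since the path Pp → Ff → Bb is active, Pp and Bb are not d-separated given {Cc, Rr, Ss}.

No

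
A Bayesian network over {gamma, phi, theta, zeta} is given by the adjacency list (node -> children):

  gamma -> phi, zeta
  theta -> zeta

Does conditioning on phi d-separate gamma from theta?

There is one path between gamma and theta:
  1. gamma → zeta ← theta — zeta:collider[blocks] ⇒ blocked
All paths are blocked; gamma ⊥ theta | {phi} holds.

Yes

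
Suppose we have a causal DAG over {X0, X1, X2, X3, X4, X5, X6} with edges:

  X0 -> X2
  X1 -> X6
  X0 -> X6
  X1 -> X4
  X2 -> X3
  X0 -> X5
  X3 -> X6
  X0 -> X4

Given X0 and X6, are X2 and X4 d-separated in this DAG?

Enumerating the 4 paths from X2 to X4 and testing each for blocking by {X0, X6}:
Path 1: X2 ← X0 → X4
  X0 is a fork here and X0 is conditioned on, so the path is blocked at X0.
Path 2: X2 ← X0 → X6 ← X1 → X4
  X0 is a fork here and X0 is conditioned on, so the path is blocked at X0.
Path 3: X2 → X3 → X6 ← X1 → X4
  X3 is a chain and X3 is not conditioned on; X6 is a collider and X6 is conditioned on, which opens it; X1 is a fork and X1 is not conditioned on — no node blocks this path, so it is active.
Path 4: X2 → X3 → X6 ← X0 → X4
  X0 is a fork here and X0 is conditioned on, so the path is blocked at X0.
At least one path is unblocked, so d-separation fails.

No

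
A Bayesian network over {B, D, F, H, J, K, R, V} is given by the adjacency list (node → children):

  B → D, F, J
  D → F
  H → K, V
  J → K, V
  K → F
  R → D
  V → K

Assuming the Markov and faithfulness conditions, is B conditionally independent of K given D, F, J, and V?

We examine all 5 paths between B and K:
Path 1: B → J → K
  J is a chain here and J is conditioned on, so the path is blocked at J.
Path 2: B → J → V → K
  J is a chain here and J is conditioned on, so the path is blocked at J.
Path 3: B → J → V ← H → K
  J is a chain here and J is conditioned on, so the path is blocked at J.
Path 4: B → F ← K
  F is a collider and F is conditioned on, which opens it — no node blocks this path, so it is active.
Path 5: B → D → F ← K
  D is a chain here and D is conditioned on, so the path is blocked at D.
Because an active path exists, B and K are not d-separated.

No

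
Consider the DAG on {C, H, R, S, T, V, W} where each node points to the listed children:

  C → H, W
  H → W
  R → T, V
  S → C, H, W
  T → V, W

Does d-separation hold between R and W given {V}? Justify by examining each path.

Enumerating the 2 paths from R to W and testing each for blocking by {V}:
  1. R → T → W — T:chain[open] ⇒ active
  2. R → V ← T → W — V:collider[open]; T:fork[open] ⇒ active
Because an active path exists, R and W are not d-separated.

No — R and W are not d-separated given {V}.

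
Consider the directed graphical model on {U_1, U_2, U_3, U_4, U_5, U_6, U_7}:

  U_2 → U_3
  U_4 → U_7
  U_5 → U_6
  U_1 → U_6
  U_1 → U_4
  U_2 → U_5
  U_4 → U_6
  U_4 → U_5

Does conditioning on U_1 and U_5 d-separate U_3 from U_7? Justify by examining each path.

No

We examine all 3 paths between U_3 and U_7:
Path 1: U_3 ← U_2 → U_5 → U_6 ← U_1 → U_4 → U_7
  U_5 is a chain here and U_5 is conditioned on, so the path is blocked at U_5.
Path 2: U_3 ← U_2 → U_5 → U_6 ← U_4 → U_7
  U_5 is a chain here and U_5 is conditioned on, so the path is blocked at U_5.
Path 3: U_3 ← U_2 → U_5 ← U_4 → U_7
  U_2 is a fork and U_2 is not conditioned on; U_5 is a collider and U_5 is conditioned on, which opens it; U_4 is a fork and U_4 is not conditioned on — no node blocks this path, so it is active.
Since the path U_3 ← U_2 → U_5 ← U_4 → U_7 is active, U_3 and U_7 are not d-separated given {U_1, U_5}.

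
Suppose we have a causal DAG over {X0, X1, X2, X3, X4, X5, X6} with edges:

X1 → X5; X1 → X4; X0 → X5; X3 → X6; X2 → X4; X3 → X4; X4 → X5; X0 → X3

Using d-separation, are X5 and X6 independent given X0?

We examine all 3 paths between X5 and X6:
Path 1: X5 ← X4 ← X3 → X6
  X4 is a chain and X4 is not conditioned on; X3 is a fork and X3 is not conditioned on — no node blocks this path, so it is active.
Path 2: X5 ← X1 → X4 ← X3 → X6
  X4 is a collider here and neither X4 nor any of its descendants is conditioned on, so the collider stays closed — the path is blocked at X4.
Path 3: X5 ← X0 → X3 → X6
  X0 is a fork here and X0 is conditioned on, so the path is blocked at X0.
At least one path is unblocked, so d-separation fails.

No — X5 and X6 are not d-separated given {X0}.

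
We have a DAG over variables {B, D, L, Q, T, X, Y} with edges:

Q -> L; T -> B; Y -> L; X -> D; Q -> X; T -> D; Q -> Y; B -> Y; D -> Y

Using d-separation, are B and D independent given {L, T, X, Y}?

No — B and D are not d-separated given {L, T, X, Y}.

Enumerating the 4 paths from B to D and testing each for blocking by {L, T, X, Y}:
  1. B ← T → D — T:fork[blocks] ⇒ blocked
  2. B → Y ← Q → X → D — Y:collider[open]; Q:fork[open]; X:chain[blocks] ⇒ blocked
  3. B → Y ← D — Y:collider[open] ⇒ active
  4. B → Y → L ← Q → X → D — Y:chain[blocks]; L:collider[open]; Q:fork[open]; X:chain[blocks] ⇒ blocked
At least one path is unblocked, so d-separation fails.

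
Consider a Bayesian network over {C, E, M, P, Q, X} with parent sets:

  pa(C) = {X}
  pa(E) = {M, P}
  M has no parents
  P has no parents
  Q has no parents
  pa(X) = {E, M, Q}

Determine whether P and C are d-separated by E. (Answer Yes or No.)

2 paths connect P and C; each must be blocked for d-separation to hold:
  1. P → E ← M → X → C — E:collider[open]; M:fork[open]; X:chain[open] ⇒ active
  2. P → E → X → C — E:chain[blocks]; X:chain[open] ⇒ blocked
Because an active path exists, P and C are not d-separated.

No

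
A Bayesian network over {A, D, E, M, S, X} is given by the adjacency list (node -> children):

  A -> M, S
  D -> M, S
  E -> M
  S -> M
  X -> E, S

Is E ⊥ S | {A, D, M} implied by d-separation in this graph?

No

4 paths connect E and S; each must be blocked for d-separation to hold:
Path 1: E ← X → S
  X is a fork and X is not conditioned on — no node blocks this path, so it is active.
Path 2: E → M ← A → S
  A is a fork here and A is conditioned on, so the path is blocked at A.
Path 3: E → M ← D → S
  D is a fork here and D is conditioned on, so the path is blocked at D.
Path 4: E → M ← S
  M is a collider and M is conditioned on, which opens it — no node blocks this path, so it is active.
Because an active path exists, E and S are not d-separated.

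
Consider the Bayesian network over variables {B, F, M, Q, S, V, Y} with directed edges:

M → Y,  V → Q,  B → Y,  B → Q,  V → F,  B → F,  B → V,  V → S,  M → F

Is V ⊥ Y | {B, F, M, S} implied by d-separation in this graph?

Yes — V and Y are d-separated given {B, F, M, S}.

Enumerating the 6 paths from V to Y and testing each for blocking by {B, F, M, S}:
  1. V → F ← M → Y — F:collider[open]; M:fork[blocks] ⇒ blocked
  2. V → F ← B → Y — F:collider[open]; B:fork[blocks] ⇒ blocked
  3. V → Q ← B → Y — Q:collider[blocks]; B:fork[blocks] ⇒ blocked
  4. V → Q ← B → F ← M → Y — Q:collider[blocks]; B:fork[blocks]; F:collider[open]; M:fork[blocks] ⇒ blocked
  5. V ← B → Y — B:fork[blocks] ⇒ blocked
  6. V ← B → F ← M → Y — B:fork[blocks]; F:collider[open]; M:fork[blocks] ⇒ blocked
Every path is blocked, so V and Y are d-separated given {B, F, M, S}.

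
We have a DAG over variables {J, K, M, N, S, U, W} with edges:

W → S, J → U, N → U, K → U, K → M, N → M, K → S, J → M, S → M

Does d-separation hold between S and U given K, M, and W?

No

There are 6 undirected paths between S and U; checking each against the conditioning set {K, M, W}:
Path 1: S ← K → U
  K is a fork here and K is conditioned on, so the path is blocked at K.
Path 2: S ← K → M ← N → U
  K is a fork here and K is conditioned on, so the path is blocked at K.
Path 3: S ← K → M ← J → U
  K is a fork here and K is conditioned on, so the path is blocked at K.
Path 4: S → M ← K → U
  K is a fork here and K is conditioned on, so the path is blocked at K.
Path 5: S → M ← N → U
  M is a collider and M is conditioned on, which opens it; N is a fork and N is not conditioned on — no node blocks this path, so it is active.
Path 6: S → M ← J → U
  M is a collider and M is conditioned on, which opens it; J is a fork and J is not conditioned on — no node blocks this path, so it is active.
Because an active path exists, S and U are not d-separated.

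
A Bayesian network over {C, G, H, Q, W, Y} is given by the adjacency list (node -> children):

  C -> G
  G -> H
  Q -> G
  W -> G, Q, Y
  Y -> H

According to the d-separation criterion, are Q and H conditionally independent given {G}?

No

There are 4 undirected paths between Q and H; checking each against the conditioning set {G}:
Path 1: Q → G → H
  G is a chain here and G is conditioned on, so the path is blocked at G.
Path 2: Q → G ← W → Y → H
  G is a collider and G is conditioned on, which opens it; W is a fork and W is not conditioned on; Y is a chain and Y is not conditioned on — no node blocks this path, so it is active.
Path 3: Q ← W → Y → H
  W is a fork and W is not conditioned on; Y is a chain and Y is not conditioned on — no node blocks this path, so it is active.
Path 4: Q ← W → G → H
  G is a chain here and G is conditioned on, so the path is blocked at G.
Since the path Q → G ← W → Y → H is active, Q and H are not d-separated given {G}.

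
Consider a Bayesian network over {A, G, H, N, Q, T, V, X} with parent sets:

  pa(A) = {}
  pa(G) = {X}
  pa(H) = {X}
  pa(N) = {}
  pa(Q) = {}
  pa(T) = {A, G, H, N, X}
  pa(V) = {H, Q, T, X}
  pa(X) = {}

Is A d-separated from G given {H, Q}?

Enumerating the 6 paths from A to G and testing each for blocking by {H, Q}:
Path 1: A → T ← G
  T is a collider here and neither T nor any of its descendants is conditioned on, so the collider stays closed — the path is blocked at T.
Path 2: A → T → V ← X → G
  V is a collider here and neither V nor any of its descendants is conditioned on, so the collider stays closed — the path is blocked at V.
Path 3: A → T → V ← H ← X → G
  V is a collider here and neither V nor any of its descendants is conditioned on, so the collider stays closed — the path is blocked at V.
Path 4: A → T ← X → G
  T is a collider here and neither T nor any of its descendants is conditioned on, so the collider stays closed — the path is blocked at T.
Path 5: A → T ← H → V ← X → G
  T is a collider here and neither T nor any of its descendants is conditioned on, so the collider stays closed — the path is blocked at T.
Path 6: A → T ← H ← X → G
  T is a collider here and neither T nor any of its descendants is conditioned on, so the collider stays closed — the path is blocked at T.
All paths are blocked; A ⊥ G | {H, Q} holds.

Yes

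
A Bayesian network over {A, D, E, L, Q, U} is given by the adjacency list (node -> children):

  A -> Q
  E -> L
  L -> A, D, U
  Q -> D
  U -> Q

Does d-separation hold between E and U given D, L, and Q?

Yes

We examine all 3 paths between E and U:
Path 1: E → L → U
  L is a chain here and L is conditioned on, so the path is blocked at L.
Path 2: E → L → A → Q ← U
  L is a chain here and L is conditioned on, so the path is blocked at L.
Path 3: E → L → D ← Q ← U
  L is a chain here and L is conditioned on, so the path is blocked at L.
Since every path is blocked, d-separation holds.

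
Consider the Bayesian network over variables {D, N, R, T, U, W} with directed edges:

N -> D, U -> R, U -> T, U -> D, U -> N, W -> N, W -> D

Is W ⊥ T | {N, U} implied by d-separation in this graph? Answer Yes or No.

Enumerating the 4 paths from W to T and testing each for blocking by {N, U}:
Path 1: W → N → D ← U → T
  N is a chain here and N is conditioned on, so the path is blocked at N.
Path 2: W → N ← U → T
  U is a fork here and U is conditioned on, so the path is blocked at U.
Path 3: W → D ← N ← U → T
  D is a collider here and neither D nor any of its descendants is conditioned on, so the collider stays closed — the path is blocked at D.
Path 4: W → D ← U → T
  D is a collider here and neither D nor any of its descendants is conditioned on, so the collider stays closed — the path is blocked at D.
Every path is blocked, so W and T are d-separated given {N, U}.

Yes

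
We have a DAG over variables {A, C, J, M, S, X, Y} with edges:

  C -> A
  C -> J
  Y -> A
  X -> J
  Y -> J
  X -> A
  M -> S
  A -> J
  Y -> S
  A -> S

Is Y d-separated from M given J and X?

5 paths connect Y and M; each must be blocked for d-separation to hold:
  1. Y → S ← M — S:collider[blocks] ⇒ blocked
  2. Y → J ← A → S ← M — J:collider[open]; A:fork[open]; S:collider[blocks] ⇒ blocked
  3. Y → J ← C → A → S ← M — J:collider[open]; C:fork[open]; A:chain[open]; S:collider[blocks] ⇒ blocked
  4. Y → J ← X → A → S ← M — J:collider[open]; X:fork[blocks]; A:chain[open]; S:collider[blocks] ⇒ blocked
  5. Y → A → S ← M — A:chain[open]; S:collider[blocks] ⇒ blocked
All paths are blocked; Y ⊥ M | {J, X} holds.

Yes — Y and M are d-separated given {J, X}.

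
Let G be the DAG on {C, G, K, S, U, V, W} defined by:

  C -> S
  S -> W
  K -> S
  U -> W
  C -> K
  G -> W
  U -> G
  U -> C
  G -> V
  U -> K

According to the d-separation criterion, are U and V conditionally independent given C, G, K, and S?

Enumerating the 6 paths from U to V and testing each for blocking by {C, G, K, S}:
Path 1: U → C → S → W ← G → V
  C is a chain here and C is conditioned on, so the path is blocked at C.
Path 2: U → C → K → S → W ← G → V
  C is a chain here and C is conditioned on, so the path is blocked at C.
Path 3: U → K ← C → S → W ← G → V
  C is a fork here and C is conditioned on, so the path is blocked at C.
Path 4: U → K → S → W ← G → V
  K is a chain here and K is conditioned on, so the path is blocked at K.
Path 5: U → G → V
  G is a chain here and G is conditioned on, so the path is blocked at G.
Path 6: U → W ← G → V
  W is a collider here and neither W nor any of its descendants is conditioned on, so the collider stays closed — the path is blocked at W.
Since every path is blocked, d-separation holds.

Yes — U and V are d-separated given {C, G, K, S}.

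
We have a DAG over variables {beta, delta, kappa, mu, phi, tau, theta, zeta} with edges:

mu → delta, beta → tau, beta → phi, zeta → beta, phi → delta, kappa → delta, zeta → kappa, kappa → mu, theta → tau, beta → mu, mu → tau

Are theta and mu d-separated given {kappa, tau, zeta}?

6 paths connect theta and mu; each must be blocked for d-separation to hold:
  1. theta → tau ← mu — tau:collider[open] ⇒ active
  2. theta → tau ← beta → phi → delta ← kappa → mu — tau:collider[open]; beta:fork[open]; phi:chain[open]; delta:collider[blocks]; kappa:fork[blocks] ⇒ blocked
  3. theta → tau ← beta → phi → delta ← mu — tau:collider[open]; beta:fork[open]; phi:chain[open]; delta:collider[blocks] ⇒ blocked
  4. theta → tau ← beta → mu — tau:collider[open]; beta:fork[open] ⇒ active
  5. theta → tau ← beta ← zeta → kappa → delta ← mu — tau:collider[open]; beta:chain[open]; zeta:fork[blocks]; kappa:chain[blocks]; delta:collider[blocks] ⇒ blocked
  6. theta → tau ← beta ← zeta → kappa → mu — tau:collider[open]; beta:chain[open]; zeta:fork[blocks]; kappa:chain[blocks] ⇒ blocked
Because an active path exists, theta and mu are not d-separated.

No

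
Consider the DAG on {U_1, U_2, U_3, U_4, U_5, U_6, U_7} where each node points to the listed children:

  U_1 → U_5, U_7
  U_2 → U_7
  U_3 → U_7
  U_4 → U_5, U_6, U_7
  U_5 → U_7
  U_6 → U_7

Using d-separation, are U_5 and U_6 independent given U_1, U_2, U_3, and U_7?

We examine all 6 paths between U_5 and U_6:
Path 1: U_5 ← U_4 → U_7 ← U_6
  U_4 is a fork and U_4 is not conditioned on; U_7 is a collider and U_7 is conditioned on, which opens it — no node blocks this path, so it is active.
Path 2: U_5 ← U_4 → U_6
  U_4 is a fork and U_4 is not conditioned on — no node blocks this path, so it is active.
Path 3: U_5 → U_7 ← U_4 → U_6
  U_7 is a collider and U_7 is conditioned on, which opens it; U_4 is a fork and U_4 is not conditioned on — no node blocks this path, so it is active.
Path 4: U_5 → U_7 ← U_6
  U_7 is a collider and U_7 is conditioned on, which opens it — no node blocks this path, so it is active.
Path 5: U_5 ← U_1 → U_7 ← U_4 → U_6
  U_1 is a fork here and U_1 is conditioned on, so the path is blocked at U_1.
Path 6: U_5 ← U_1 → U_7 ← U_6
  U_1 is a fork here and U_1 is conditioned on, so the path is blocked at U_1.
At least one path is unblocked, so d-separation fails.

No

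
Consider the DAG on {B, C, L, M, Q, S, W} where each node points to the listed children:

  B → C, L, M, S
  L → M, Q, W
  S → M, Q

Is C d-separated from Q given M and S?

No

We examine all 6 paths between C and Q:
Path 1: C ← B → M ← L → Q
  B is a fork and B is not conditioned on; M is a collider and M is conditioned on, which opens it; L is a fork and L is not conditioned on — no node blocks this path, so it is active.
Path 2: C ← B → M ← S → Q
  S is a fork here and S is conditioned on, so the path is blocked at S.
Path 3: C ← B → L → M ← S → Q
  S is a fork here and S is conditioned on, so the path is blocked at S.
Path 4: C ← B → L → Q
  B is a fork and B is not conditioned on; L is a chain and L is not conditioned on — no node blocks this path, so it is active.
Path 5: C ← B → S → M ← L → Q
  S is a chain here and S is conditioned on, so the path is blocked at S.
Path 6: C ← B → S → Q
  S is a chain here and S is conditioned on, so the path is blocked at S.
At least one path is unblocked, so d-separation fails.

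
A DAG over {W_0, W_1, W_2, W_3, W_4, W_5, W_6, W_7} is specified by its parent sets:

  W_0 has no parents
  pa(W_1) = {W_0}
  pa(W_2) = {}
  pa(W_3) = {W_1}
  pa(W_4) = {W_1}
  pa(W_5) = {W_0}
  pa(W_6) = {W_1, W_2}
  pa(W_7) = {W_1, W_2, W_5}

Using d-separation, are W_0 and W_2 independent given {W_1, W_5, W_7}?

Yes

4 paths connect W_0 and W_2; each must be blocked for d-separation to hold:
Path 1: W_0 → W_1 → W_6 ← W_2
  W_1 is a chain here and W_1 is conditioned on, so the path is blocked at W_1.
Path 2: W_0 → W_1 → W_7 ← W_2
  W_1 is a chain here and W_1 is conditioned on, so the path is blocked at W_1.
Path 3: W_0 → W_5 → W_7 ← W_1 → W_6 ← W_2
  W_5 is a chain here and W_5 is conditioned on, so the path is blocked at W_5.
Path 4: W_0 → W_5 → W_7 ← W_2
  W_5 is a chain here and W_5 is conditioned on, so the path is blocked at W_5.
Since every path is blocked, d-separation holds.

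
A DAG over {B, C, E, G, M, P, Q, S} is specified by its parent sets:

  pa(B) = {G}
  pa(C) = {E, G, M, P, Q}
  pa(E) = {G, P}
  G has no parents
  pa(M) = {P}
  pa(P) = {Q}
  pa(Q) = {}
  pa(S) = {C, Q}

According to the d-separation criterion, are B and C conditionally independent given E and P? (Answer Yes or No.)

6 paths connect B and C; each must be blocked for d-separation to hold:
Path 1: B ← G → C
  G is a fork and G is not conditioned on — no node blocks this path, so it is active.
Path 2: B ← G → E ← P ← Q → S ← C
  P is a chain here and P is conditioned on, so the path is blocked at P.
Path 3: B ← G → E ← P ← Q → C
  P is a chain here and P is conditioned on, so the path is blocked at P.
Path 4: B ← G → E ← P → M → C
  P is a fork here and P is conditioned on, so the path is blocked at P.
Path 5: B ← G → E ← P → C
  P is a fork here and P is conditioned on, so the path is blocked at P.
Path 6: B ← G → E → C
  E is a chain here and E is conditioned on, so the path is blocked at E.
Because an active path exists, B and C are not d-separated.

No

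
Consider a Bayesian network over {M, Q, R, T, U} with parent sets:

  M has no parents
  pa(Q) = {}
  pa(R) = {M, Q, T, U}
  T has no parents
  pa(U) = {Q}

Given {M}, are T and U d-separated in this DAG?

2 paths connect T and U; each must be blocked for d-separation to hold:
  1. T → R ← Q → U — R:collider[blocks]; Q:fork[open] ⇒ blocked
  2. T → R ← U — R:collider[blocks] ⇒ blocked
Since every path is blocked, d-separation holds.

Yes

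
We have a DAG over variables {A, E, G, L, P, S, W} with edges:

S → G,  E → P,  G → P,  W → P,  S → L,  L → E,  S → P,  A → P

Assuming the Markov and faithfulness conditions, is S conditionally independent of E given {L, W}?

Yes

Enumerating the 3 paths from S to E and testing each for blocking by {L, W}:
Path 1: S → L → E
  L is a chain here and L is conditioned on, so the path is blocked at L.
Path 2: S → P ← E
  P is a collider here and neither P nor any of its descendants is conditioned on, so the collider stays closed — the path is blocked at P.
Path 3: S → G → P ← E
  P is a collider here and neither P nor any of its descendants is conditioned on, so the collider stays closed — the path is blocked at P.
Since every path is blocked, d-separation holds.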